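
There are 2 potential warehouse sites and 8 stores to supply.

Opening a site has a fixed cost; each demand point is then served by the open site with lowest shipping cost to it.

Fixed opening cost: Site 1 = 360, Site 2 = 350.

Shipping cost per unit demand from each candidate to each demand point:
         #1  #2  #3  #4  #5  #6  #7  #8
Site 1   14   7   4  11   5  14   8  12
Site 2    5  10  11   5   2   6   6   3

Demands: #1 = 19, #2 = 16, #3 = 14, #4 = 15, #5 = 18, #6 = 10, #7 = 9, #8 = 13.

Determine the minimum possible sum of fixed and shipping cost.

Open {Site 2}: assign each demand point to its cheapest open site.
  #1→Site 2 19×5=95, #2→Site 2 16×10=160, #3→Site 2 14×11=154, #4→Site 2 15×5=75, #5→Site 2 18×2=36, #6→Site 2 10×6=60, #7→Site 2 9×6=54, #8→Site 2 13×3=39
  shipping cost 673, fixed 350 → total 1023.
Compare {Site 1, Site 2}: shipping cost 527 + fixed 710 = 1237.
Compare {Site 1}: shipping cost 1057 + fixed 360 = 1417.

1023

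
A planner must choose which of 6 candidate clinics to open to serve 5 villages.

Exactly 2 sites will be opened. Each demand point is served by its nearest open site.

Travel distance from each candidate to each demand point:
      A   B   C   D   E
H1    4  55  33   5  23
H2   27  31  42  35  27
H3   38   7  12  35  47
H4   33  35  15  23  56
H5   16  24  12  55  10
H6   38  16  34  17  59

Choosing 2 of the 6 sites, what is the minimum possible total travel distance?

51

Open {H1, H3}.
  A→H1 4, B→H3 7, C→H3 12, D→H1 5, E→H1 23  ⇒ total 51.
Compare {H1, H5}: total 55.
Compare {H5, H6}: total 71.
No size-2 selection does better; minimum is 51.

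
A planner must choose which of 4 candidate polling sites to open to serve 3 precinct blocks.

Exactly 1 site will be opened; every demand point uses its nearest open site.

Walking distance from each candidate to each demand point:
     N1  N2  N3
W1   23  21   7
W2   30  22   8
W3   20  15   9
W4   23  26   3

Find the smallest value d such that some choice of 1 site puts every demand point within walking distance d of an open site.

20

Open {W3}.
  Farthest demand point is N1 at walking distance 20 (to W3); all others are ≤ 20.
With {W1} the worst case is 23.
With {W4} the worst case is 26.
No size-1 selection achieves below 20.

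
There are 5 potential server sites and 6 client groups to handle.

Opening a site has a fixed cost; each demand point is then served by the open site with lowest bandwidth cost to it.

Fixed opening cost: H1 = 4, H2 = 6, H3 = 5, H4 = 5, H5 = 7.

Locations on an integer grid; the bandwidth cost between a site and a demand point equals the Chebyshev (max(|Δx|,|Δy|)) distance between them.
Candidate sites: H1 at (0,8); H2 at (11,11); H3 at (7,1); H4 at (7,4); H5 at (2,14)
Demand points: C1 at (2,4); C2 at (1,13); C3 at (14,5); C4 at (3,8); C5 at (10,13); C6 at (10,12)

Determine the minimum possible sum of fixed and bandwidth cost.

31

Open {H1, H2}: assign each demand point to its cheapest open site.
  C1→H1 4, C2→H1 5, C3→H2 6, C4→H1 3, C5→H2 2, C6→H2 1
  bandwidth cost 21, fixed 10 → total 31.
Compare {H1, H2, H5}: bandwidth cost 17 + fixed 17 = 34.
Compare {H1, H2, H3}: bandwidth cost 21 + fixed 15 = 36.
Compare {H1, H2, H4}: bandwidth cost 21 + fixed 15 = 36.
All other subsets cost ≥ 34. Minimum total cost: 31.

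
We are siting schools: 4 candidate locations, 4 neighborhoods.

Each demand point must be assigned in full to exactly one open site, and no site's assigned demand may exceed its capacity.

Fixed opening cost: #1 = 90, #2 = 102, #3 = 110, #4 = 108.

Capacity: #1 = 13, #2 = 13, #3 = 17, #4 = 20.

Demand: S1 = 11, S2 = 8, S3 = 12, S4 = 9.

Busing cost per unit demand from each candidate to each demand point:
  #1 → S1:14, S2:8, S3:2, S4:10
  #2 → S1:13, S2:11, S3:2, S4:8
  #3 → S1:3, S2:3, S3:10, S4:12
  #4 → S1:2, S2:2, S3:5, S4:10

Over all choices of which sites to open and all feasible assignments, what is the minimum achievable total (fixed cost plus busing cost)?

Open {#1, #2, #4}; cheapest assignment that respects the capacities:
  #1 (cap 13, load 12): S3 — cost 12×2 = 24
  #2 (cap 13, load 9): S4 — cost 9×8 = 72
  #4 (cap 20, load 19): S1, S2 — cost 11×2 + 8×2 = 38
  Shipping 134, fixed 300 → total 434.
  Any other capacity-feasible assignment to {#1, #2, #4} ships for at least 134.
Compare {#1, #3, #4}: its best feasible assignment gives total 468.
Compare {#2, #3, #4}: its best feasible assignment gives total 480.
Every other set of open sites that can feasibly serve all demand totals ≥ 468 even under its best assignment. Minimum: 434.

434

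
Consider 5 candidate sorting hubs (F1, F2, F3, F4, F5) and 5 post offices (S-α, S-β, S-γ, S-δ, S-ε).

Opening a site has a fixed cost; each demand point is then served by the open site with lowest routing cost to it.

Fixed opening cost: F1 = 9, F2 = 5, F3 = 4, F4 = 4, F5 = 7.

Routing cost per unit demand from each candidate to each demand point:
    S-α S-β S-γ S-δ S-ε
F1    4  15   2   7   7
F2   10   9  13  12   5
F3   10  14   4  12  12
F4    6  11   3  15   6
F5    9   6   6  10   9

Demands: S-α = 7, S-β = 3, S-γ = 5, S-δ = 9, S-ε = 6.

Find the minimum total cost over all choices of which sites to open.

170

Open {F1, F2, F5}: assign each demand point to its cheapest open site.
  S-α→F1 7×4=28, S-β→F5 3×6=18, S-γ→F1 5×2=10, S-δ→F1 9×7=63, S-ε→F2 6×5=30
  routing cost 149, fixed 21 → total 170.
Compare {F1, F2}: routing cost 158 + fixed 14 = 172.
Compare {F1, F2, F3, F5}: routing cost 149 + fixed 25 = 174.
Compare {F1, F2, F4, F5}: routing cost 149 + fixed 25 = 174.
All other subsets cost ≥ 172. Minimum total cost: 170.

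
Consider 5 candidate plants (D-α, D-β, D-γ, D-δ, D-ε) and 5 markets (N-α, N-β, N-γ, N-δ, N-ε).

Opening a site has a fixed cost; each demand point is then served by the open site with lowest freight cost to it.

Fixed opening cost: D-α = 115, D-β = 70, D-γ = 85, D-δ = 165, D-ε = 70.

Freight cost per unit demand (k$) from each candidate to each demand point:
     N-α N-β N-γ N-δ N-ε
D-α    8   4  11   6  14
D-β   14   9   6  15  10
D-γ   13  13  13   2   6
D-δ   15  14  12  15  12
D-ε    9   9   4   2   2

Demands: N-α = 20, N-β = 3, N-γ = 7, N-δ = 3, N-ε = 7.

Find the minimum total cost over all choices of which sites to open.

Open {D-ε}: assign each demand point to its cheapest open site.
  N-α→D-ε 20×9=180, N-β→D-ε 3×9=27, N-γ→D-ε 7×4=28, N-δ→D-ε 3×2=6, N-ε→D-ε 7×2=14
  freight cost 255, fixed 70 → total 325.
Compare {D-β, D-ε}: freight cost 255 + fixed 140 = 395.
Compare {D-α, D-ε}: freight cost 220 + fixed 185 = 405.
Compare {D-γ, D-ε}: freight cost 255 + fixed 155 = 410.
All other subsets cost ≥ 395. Minimum total cost: 325.

325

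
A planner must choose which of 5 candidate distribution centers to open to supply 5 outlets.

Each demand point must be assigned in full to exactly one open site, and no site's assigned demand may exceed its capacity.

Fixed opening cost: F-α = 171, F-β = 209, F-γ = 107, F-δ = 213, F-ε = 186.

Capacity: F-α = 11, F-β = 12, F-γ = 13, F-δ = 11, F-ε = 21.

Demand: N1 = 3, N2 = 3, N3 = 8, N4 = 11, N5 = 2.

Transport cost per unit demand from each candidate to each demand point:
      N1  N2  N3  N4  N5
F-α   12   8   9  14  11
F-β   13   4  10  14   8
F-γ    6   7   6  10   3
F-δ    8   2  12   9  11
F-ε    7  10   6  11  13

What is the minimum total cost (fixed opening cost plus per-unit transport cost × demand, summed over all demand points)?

507

Open {F-γ, F-ε}; cheapest assignment that respects the capacities:
  F-γ (cap 13, load 8): N1, N2, N5 — cost 3×6 + 3×7 + 2×3 = 45
  F-ε (cap 21, load 19): N3, N4 — cost 8×6 + 11×11 = 169
  Shipping 214, fixed 293 → total 507.
  Any other capacity-feasible assignment to {F-γ, F-ε} ships for at least 214.
Compare {F-α, F-ε}: its best feasible assignment gives total 608.
Compare {F-δ, F-ε}: its best feasible assignment gives total 620.
Every other set of open sites that can feasibly serve all demand totals ≥ 608 even under its best assignment. Minimum: 507.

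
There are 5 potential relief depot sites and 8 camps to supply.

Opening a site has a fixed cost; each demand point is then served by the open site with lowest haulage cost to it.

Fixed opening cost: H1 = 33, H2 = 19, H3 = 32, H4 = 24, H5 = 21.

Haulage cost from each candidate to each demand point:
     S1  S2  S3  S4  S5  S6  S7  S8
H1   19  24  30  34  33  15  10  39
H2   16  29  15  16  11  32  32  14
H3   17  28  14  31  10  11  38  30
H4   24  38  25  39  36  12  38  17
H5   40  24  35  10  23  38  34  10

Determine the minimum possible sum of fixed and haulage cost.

173

Open {H1, H2}: assign each demand point to its cheapest open site.
  S1→H2 16, S2→H1 24, S3→H2 15, S4→H2 16, S5→H2 11, S6→H1 15, S7→H1 10, S8→H2 14
  haulage cost 121, fixed 52 → total 173.
Compare {H3, H5}: haulage cost 130 + fixed 53 = 183.
Compare {H2}: haulage cost 165 + fixed 19 = 184.
Compare {H1, H2, H5}: haulage cost 111 + fixed 73 = 184.
All other subsets cost ≥ 183. Minimum total cost: 173.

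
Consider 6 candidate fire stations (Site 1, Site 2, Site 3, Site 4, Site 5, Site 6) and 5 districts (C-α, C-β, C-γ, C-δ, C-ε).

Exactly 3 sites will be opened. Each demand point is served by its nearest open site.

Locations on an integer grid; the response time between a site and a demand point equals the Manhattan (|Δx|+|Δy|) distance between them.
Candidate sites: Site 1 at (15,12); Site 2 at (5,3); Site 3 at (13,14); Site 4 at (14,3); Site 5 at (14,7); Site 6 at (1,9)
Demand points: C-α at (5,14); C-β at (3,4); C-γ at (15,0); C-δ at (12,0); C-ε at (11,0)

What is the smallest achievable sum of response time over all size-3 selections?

26

Open {Site 2, Site 3, Site 4}.
  C-α→Site 3 8, C-β→Site 2 3, C-γ→Site 4 4, C-δ→Site 4 5, C-ε→Site 4 6  ⇒ total 26.
Compare {Site 2, Site 4, Site 6}: total 27.
Compare {Site 1, Site 2, Site 4}: total 29.
No size-3 selection does better; minimum is 26.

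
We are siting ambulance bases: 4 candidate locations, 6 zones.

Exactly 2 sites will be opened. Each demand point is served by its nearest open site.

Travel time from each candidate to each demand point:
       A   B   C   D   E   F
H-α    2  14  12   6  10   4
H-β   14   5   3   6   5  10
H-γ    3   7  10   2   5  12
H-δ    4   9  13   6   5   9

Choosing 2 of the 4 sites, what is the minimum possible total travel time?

25

Open {H-α, H-β}.
  A→H-α 2, B→H-β 5, C→H-β 3, D→H-α 6, E→H-β 5, F→H-α 4  ⇒ total 25.
Compare {H-β, H-γ}: total 28.
Compare {H-α, H-γ}: total 30.
No size-2 selection does better; minimum is 25.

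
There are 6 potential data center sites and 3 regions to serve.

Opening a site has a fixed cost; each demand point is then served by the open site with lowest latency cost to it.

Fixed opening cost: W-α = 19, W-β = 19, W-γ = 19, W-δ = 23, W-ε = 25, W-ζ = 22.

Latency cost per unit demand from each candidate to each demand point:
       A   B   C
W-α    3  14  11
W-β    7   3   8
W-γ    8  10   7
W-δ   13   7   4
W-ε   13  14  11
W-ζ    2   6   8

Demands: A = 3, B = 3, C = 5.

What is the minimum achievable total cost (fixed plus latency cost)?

Open {W-ζ}: assign each demand point to its cheapest open site.
  A→W-ζ 3×2=6, B→W-ζ 3×6=18, C→W-ζ 5×8=40
  latency cost 64, fixed 22 → total 86.
Compare {W-β}: latency cost 70 + fixed 19 = 89.
Compare {W-δ, W-ζ}: latency cost 44 + fixed 45 = 89.
Compare {W-α, W-δ}: latency cost 50 + fixed 42 = 92.
All other subsets cost ≥ 89. Minimum total cost: 86.

86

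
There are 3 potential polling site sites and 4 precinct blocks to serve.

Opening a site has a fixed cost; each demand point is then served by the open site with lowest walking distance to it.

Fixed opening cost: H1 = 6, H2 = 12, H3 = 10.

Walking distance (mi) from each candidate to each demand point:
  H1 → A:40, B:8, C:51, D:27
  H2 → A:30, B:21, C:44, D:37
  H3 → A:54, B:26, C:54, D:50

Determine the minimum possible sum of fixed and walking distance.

127

Open {H1, H2}: assign each demand point to its cheapest open site.
  A→H2 30, B→H1 8, C→H2 44, D→H1 27
  walking distance 109, fixed 18 → total 127.
Compare {H1}: walking distance 126 + fixed 6 = 132.
Compare {H1, H2, H3}: walking distance 109 + fixed 28 = 137.
Compare {H1, H3}: walking distance 126 + fixed 16 = 142.
All other subsets cost ≥ 132. Minimum total cost: 127.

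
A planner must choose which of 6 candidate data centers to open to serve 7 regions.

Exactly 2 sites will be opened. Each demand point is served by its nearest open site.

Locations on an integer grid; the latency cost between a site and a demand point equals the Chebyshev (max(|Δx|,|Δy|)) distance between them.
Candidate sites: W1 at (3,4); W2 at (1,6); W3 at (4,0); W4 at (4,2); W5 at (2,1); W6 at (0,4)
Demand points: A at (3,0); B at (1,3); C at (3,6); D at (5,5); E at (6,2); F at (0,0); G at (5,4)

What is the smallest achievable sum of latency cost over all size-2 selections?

Open {W1, W5}.
  A→W5 1, B→W1 2, C→W1 2, D→W1 2, E→W1 3, F→W5 2, G→W1 2  ⇒ total 14.
Compare {W1, W3}: total 15.
Compare {W1, W4}: total 16.
No size-2 selection does better; minimum is 14.

14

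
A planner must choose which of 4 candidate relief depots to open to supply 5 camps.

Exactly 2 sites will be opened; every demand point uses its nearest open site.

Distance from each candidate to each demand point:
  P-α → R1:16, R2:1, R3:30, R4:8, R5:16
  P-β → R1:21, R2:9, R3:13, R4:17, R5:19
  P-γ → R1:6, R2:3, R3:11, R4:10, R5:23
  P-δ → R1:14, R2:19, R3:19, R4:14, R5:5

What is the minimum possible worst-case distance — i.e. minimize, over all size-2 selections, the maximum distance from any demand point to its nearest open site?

Open {P-γ, P-δ}.
  Farthest demand point is R3 at distance 11 (to P-γ); all others are ≤ 11.
With {P-β, P-δ} the worst case is 14.
With {P-α, P-β} the worst case is 16.
No size-2 selection achieves below 11.

11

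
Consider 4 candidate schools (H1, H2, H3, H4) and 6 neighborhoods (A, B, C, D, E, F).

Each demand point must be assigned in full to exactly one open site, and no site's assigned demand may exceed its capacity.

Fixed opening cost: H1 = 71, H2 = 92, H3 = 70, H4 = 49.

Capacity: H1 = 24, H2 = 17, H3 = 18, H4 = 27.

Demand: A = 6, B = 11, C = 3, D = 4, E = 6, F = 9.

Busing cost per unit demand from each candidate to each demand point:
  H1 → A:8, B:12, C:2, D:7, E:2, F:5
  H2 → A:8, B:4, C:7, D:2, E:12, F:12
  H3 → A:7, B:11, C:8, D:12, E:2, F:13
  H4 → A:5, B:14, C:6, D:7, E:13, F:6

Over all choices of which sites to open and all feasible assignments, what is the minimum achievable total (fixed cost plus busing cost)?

Open {H1, H2}; cheapest assignment that respects the capacities:
  H1 (cap 24, load 24): A, C, E, F — cost 6×8 + 3×2 + 6×2 + 9×5 = 111
  H2 (cap 17, load 15): B, D — cost 11×4 + 4×2 = 52
  Shipping 163, fixed 163 → total 326.
  Any other capacity-feasible assignment to {H1, H2} ships for at least 163.
Compare {H1, H2, H4}: its best feasible assignment gives total 357.
Compare {H2, H4}: its best feasible assignment gives total 373.
Every other set of open sites that can feasibly serve all demand totals ≥ 357 even under its best assignment. Minimum: 326.

326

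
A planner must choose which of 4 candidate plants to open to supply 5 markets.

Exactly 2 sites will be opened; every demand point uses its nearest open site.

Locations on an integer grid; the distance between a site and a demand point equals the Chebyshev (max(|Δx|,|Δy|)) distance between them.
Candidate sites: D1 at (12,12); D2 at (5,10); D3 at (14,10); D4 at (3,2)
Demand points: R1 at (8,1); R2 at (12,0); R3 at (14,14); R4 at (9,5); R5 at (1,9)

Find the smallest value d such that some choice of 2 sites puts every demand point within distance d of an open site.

Open {D1, D4}.
  Farthest demand point is R2 at distance 9 (to D4); all others are ≤ 9.
With {D2, D4} the worst case is 9.
With {D3, D4} the worst case is 9.
No size-2 selection achieves below 9.

9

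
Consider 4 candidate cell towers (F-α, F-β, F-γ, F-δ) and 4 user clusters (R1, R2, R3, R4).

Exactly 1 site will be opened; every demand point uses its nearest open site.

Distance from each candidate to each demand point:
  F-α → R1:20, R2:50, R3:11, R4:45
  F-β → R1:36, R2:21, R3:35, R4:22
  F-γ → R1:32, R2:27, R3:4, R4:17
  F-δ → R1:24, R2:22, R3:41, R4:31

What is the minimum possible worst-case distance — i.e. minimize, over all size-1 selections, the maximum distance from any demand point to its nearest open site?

32

Open {F-γ}.
  Farthest demand point is R1 at distance 32 (to F-γ); all others are ≤ 32.
With {F-β} the worst case is 36.
With {F-δ} the worst case is 41.
No size-1 selection achieves below 32.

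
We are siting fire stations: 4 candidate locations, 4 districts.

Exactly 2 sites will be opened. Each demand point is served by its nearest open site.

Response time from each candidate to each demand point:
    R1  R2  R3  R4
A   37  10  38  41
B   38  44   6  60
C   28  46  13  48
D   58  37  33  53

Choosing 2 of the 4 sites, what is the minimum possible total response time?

Open {A, C}.
  R1→C 28, R2→A 10, R3→C 13, R4→A 41  ⇒ total 92.
Compare {A, B}: total 94.
Compare {A, D}: total 121.
No size-2 selection does better; minimum is 92.

92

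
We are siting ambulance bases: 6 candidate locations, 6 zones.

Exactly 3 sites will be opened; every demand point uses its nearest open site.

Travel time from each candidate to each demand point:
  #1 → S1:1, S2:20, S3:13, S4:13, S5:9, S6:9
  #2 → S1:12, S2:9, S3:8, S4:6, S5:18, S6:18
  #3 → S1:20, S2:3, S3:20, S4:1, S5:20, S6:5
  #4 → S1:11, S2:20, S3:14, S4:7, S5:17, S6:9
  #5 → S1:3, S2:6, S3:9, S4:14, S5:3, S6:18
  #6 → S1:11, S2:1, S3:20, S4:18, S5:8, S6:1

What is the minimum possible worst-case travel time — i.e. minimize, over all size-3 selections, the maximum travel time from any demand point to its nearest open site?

Open {#1, #2, #6}.
  Farthest demand point is S3 at travel time 8 (to #2); all others are ≤ 8.
With {#2, #3, #5} the worst case is 8.
With {#2, #5, #6} the worst case is 8.
No size-3 selection achieves below 8.

8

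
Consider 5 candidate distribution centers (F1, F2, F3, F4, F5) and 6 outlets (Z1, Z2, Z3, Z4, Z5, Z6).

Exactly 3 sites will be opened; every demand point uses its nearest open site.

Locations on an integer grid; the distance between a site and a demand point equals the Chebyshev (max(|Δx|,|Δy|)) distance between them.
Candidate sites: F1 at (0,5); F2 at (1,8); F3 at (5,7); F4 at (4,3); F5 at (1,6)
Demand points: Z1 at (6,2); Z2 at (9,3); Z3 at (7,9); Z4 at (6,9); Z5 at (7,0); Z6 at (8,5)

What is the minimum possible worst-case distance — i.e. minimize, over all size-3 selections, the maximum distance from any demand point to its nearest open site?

Open {F1, F3, F4}.
  Farthest demand point is Z2 at distance 4 (to F3); all others are ≤ 4.
With {F2, F3, F4} the worst case is 4.
With {F3, F4, F5} the worst case is 4.
No size-3 selection achieves below 4.

4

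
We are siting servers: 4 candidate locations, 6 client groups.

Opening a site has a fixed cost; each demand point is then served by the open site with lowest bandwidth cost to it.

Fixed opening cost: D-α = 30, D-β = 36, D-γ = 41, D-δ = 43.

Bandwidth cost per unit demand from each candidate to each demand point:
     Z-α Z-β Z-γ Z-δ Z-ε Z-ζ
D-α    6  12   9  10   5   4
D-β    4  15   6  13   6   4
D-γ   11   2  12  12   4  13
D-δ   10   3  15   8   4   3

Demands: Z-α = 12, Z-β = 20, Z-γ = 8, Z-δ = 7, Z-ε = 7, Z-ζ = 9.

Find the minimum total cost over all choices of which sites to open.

346

Open {D-β, D-δ}: assign each demand point to its cheapest open site.
  Z-α→D-β 12×4=48, Z-β→D-δ 20×3=60, Z-γ→D-β 8×6=48, Z-δ→D-δ 7×8=56, Z-ε→D-δ 7×4=28, Z-ζ→D-δ 9×3=27
  bandwidth cost 267, fixed 79 → total 346.
Compare {D-β, D-γ}: bandwidth cost 284 + fixed 77 = 361.
Compare {D-β, D-γ, D-δ}: bandwidth cost 247 + fixed 120 = 367.
Compare {D-α, D-β, D-δ}: bandwidth cost 267 + fixed 109 = 376.
All other subsets cost ≥ 361. Minimum total cost: 346.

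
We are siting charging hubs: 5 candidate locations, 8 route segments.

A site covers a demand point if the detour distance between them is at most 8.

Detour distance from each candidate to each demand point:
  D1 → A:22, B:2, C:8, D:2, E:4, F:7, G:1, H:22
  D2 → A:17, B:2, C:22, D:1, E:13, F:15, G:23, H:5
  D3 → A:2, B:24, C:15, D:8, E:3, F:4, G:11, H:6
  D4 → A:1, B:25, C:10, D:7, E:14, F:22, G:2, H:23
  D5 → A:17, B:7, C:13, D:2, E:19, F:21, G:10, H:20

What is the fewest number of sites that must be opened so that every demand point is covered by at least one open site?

Coverage sets (demand points within 8 of each site):
  D1: {B, C, D, E, F, G}
  D2: {B, D, H}
  D3: {A, D, E, F, H}
  D4: {A, D, G}
  D5: {B, D}
No single site covers all 8 demand points.
But {D1, D3} covers everything, so the minimum is 2.

2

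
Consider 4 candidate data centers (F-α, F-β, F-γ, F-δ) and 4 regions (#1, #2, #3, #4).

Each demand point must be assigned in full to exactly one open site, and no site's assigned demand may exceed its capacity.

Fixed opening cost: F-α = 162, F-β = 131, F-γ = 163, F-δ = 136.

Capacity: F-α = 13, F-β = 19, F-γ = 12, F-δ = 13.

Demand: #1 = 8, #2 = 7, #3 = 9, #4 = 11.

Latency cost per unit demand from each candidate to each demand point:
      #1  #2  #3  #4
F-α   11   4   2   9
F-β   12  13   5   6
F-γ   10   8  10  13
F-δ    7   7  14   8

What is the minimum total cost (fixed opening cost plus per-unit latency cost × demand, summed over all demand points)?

Open {F-α, F-β, F-δ}; cheapest assignment that respects the capacities:
  F-α (cap 13, load 9): #3 — cost 9×2 = 18
  F-β (cap 19, load 19): #1, #4 — cost 8×12 + 11×6 = 162
  F-δ (cap 13, load 7): #2 — cost 7×7 = 49
  Shipping 229, fixed 429 → total 658.
  Any other capacity-feasible assignment to {F-α, F-β, F-δ} ships for at least 229.
Compare {F-α, F-β, F-γ}: its best feasible assignment gives total 692.
Compare {F-β, F-γ, F-δ}: its best feasible assignment gives total 715.
Every other set of open sites that can feasibly serve all demand totals ≥ 692 even under its best assignment. Minimum: 658.

658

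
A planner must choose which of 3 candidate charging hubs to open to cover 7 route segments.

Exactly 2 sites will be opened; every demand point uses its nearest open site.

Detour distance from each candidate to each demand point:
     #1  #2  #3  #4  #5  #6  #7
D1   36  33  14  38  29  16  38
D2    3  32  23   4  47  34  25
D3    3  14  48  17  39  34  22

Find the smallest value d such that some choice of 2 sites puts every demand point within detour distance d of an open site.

29

Open {D1, D3}.
  Farthest demand point is #5 at detour distance 29 (to D1); all others are ≤ 29.
With {D1, D2} the worst case is 32.
With {D2, D3} the worst case is 39.
No size-2 selection achieves below 29.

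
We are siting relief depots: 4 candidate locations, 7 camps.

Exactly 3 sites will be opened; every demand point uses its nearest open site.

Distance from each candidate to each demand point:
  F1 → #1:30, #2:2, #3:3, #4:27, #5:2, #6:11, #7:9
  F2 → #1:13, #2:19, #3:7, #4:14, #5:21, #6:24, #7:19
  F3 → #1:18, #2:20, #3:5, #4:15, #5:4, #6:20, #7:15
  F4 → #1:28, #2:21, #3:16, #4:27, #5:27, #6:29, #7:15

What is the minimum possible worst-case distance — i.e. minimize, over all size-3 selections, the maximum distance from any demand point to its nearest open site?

14

Open {F1, F2, F3}.
  Farthest demand point is #4 at distance 14 (to F2); all others are ≤ 14.
With {F1, F2, F4} the worst case is 14.
With {F1, F3, F4} the worst case is 18.
No size-3 selection achieves below 14.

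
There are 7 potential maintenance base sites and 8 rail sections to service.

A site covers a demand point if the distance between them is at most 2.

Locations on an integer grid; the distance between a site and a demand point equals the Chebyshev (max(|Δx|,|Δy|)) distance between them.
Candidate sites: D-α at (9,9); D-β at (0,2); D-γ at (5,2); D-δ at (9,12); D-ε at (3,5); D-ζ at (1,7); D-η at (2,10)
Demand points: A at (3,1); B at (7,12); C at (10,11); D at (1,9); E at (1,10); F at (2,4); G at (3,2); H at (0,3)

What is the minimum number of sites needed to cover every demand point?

4

Coverage sets (demand points within 2 of each site):
  D-α: {C}
  D-β: {F, H}
  D-γ: {A, G}
  D-δ: {B, C}
  D-ε: {F}
  D-ζ: {D}
  D-η: {D, E}
No 3 sites suffice: every size-3 union leaves at least one demand point uncovered.
But {D-β, D-γ, D-δ, D-η} covers everything, so the minimum is 4.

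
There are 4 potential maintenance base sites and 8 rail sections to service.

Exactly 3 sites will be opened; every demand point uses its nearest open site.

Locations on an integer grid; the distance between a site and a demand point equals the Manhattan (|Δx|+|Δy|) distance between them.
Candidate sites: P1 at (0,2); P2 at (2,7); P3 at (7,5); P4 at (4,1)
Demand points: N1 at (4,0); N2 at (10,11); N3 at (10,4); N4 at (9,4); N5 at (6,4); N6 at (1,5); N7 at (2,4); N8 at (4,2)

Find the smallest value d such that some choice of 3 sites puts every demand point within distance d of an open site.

Open {P1, P2, P3}.
  Farthest demand point is N2 at distance 9 (to P3); all others are ≤ 9.
With {P1, P3, P4} the worst case is 9.
With {P2, P3, P4} the worst case is 9.
No size-3 selection achieves below 9.

9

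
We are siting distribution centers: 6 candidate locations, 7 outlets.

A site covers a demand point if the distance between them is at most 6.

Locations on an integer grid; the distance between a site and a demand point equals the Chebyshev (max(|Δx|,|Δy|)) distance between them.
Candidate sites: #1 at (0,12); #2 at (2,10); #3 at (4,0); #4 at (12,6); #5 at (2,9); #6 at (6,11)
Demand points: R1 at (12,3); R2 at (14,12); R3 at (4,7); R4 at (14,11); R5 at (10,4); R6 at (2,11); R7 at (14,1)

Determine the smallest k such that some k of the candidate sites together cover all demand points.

2

Coverage sets (demand points within 6 of each site):
  #1: {R3, R6}
  #2: {R3, R6}
  #3: {R5}
  #4: {R1, R2, R4, R5, R7}
  #5: {R3, R6}
  #6: {R3, R6}
No single site covers all 7 demand points.
But {#1, #4} covers everything, so the minimum is 2.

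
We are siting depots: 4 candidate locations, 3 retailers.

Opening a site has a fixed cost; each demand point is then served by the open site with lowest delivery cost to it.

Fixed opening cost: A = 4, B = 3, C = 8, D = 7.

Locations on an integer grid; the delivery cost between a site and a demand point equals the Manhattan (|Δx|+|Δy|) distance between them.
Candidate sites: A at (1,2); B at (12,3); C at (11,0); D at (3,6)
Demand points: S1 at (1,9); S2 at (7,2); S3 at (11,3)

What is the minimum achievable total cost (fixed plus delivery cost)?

Open {A, B}: assign each demand point to its cheapest open site.
  S1→A 7, S2→A 6, S3→B 1
  delivery cost 14, fixed 7 → total 21.
Compare {B, D}: delivery cost 12 + fixed 10 = 22.
Compare {A, B, D}: delivery cost 12 + fixed 14 = 26.
Compare {B}: delivery cost 24 + fixed 3 = 27.
All other subsets cost ≥ 22. Minimum total cost: 21.

21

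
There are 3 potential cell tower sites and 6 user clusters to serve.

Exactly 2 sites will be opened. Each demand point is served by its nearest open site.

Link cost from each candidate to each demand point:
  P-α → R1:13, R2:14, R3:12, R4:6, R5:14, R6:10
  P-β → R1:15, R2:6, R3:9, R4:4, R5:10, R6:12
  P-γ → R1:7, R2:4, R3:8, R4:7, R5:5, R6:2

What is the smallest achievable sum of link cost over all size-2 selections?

Open {P-β, P-γ}.
  R1→P-γ 7, R2→P-γ 4, R3→P-γ 8, R4→P-β 4, R5→P-γ 5, R6→P-γ 2  ⇒ total 30.
Compare {P-α, P-γ}: total 32.
Compare {P-α, P-β}: total 52.

30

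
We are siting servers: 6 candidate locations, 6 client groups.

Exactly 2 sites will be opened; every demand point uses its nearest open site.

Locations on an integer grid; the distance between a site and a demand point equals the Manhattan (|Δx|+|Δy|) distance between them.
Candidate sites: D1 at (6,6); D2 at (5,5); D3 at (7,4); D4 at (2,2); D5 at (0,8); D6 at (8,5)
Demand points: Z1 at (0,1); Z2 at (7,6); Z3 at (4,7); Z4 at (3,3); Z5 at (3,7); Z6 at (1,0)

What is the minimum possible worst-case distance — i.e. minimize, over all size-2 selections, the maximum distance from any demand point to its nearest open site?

4

Open {D1, D4}.
  Farthest demand point is Z5 at distance 4 (to D1); all others are ≤ 4.
With {D2, D4} the worst case is 4.
With {D3, D4} the worst case is 6.
No size-2 selection achieves below 4.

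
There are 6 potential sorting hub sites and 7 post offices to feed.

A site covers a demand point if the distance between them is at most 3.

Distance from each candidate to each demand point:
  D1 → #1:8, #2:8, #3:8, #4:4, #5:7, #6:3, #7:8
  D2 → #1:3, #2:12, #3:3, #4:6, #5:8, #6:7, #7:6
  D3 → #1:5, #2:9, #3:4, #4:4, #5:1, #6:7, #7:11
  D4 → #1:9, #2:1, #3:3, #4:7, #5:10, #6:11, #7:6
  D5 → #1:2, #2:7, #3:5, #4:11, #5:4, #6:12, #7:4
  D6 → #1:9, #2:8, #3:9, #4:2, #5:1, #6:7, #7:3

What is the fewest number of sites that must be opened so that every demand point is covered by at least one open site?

4

Coverage sets (demand points within 3 of each site):
  D1: {#6}
  D2: {#1, #3}
  D3: {#5}
  D4: {#2, #3}
  D5: {#1}
  D6: {#4, #5, #7}
No 3 sites suffice: every size-3 union leaves at least one demand point uncovered.
But {D1, D2, D4, D6} covers everything, so the minimum is 4.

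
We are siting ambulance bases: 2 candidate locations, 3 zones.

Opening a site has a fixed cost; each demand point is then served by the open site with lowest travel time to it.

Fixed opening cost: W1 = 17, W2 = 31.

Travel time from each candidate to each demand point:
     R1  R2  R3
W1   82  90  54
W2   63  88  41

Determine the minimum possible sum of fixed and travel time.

Open {W2}: assign each demand point to its cheapest open site.
  R1→W2 63, R2→W2 88, R3→W2 41
  travel time 192, fixed 31 → total 223.
Compare {W1, W2}: travel time 192 + fixed 48 = 240.
Compare {W1}: travel time 226 + fixed 17 = 243.

223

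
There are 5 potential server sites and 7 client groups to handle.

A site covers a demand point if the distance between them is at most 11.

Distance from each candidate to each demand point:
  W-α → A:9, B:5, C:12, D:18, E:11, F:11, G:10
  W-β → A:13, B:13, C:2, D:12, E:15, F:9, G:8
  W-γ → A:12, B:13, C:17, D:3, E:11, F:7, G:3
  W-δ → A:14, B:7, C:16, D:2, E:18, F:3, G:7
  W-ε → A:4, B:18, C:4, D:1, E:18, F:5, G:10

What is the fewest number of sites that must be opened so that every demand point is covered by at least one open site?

Coverage sets (demand points within 11 of each site):
  W-α: {A, B, E, F, G}
  W-β: {C, F, G}
  W-γ: {D, E, F, G}
  W-δ: {B, D, F, G}
  W-ε: {A, C, D, F, G}
No single site covers all 7 demand points.
But {W-α, W-ε} covers everything, so the minimum is 2.

2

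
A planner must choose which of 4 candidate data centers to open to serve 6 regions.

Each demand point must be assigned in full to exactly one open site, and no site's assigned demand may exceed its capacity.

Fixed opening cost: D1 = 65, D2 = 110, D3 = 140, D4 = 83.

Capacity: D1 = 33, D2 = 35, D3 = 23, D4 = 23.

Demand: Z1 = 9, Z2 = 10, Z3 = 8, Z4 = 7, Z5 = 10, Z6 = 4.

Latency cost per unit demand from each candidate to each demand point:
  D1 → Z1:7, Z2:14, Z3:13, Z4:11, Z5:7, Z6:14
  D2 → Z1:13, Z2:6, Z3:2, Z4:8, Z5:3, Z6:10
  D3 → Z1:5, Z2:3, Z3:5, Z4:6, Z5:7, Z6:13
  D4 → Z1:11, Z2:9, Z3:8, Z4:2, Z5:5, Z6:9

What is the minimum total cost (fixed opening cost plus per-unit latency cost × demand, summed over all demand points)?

Open {D2, D4}; cheapest assignment that respects the capacities:
  D2 (cap 35, load 28): Z2, Z3, Z5 — cost 10×6 + 8×2 + 10×3 = 106
  D4 (cap 23, load 20): Z1, Z4, Z6 — cost 9×11 + 7×2 + 4×9 = 149
  Shipping 255, fixed 193 → total 448.
  Any other capacity-feasible assignment to {D2, D4} ships for at least 255.
Compare {D1, D2}: its best feasible assignment gives total 456.
Compare {D2, D3}: its best feasible assignment gives total 467.
Every other set of open sites that can feasibly serve all demand totals ≥ 456 even under its best assignment. Minimum: 448.

448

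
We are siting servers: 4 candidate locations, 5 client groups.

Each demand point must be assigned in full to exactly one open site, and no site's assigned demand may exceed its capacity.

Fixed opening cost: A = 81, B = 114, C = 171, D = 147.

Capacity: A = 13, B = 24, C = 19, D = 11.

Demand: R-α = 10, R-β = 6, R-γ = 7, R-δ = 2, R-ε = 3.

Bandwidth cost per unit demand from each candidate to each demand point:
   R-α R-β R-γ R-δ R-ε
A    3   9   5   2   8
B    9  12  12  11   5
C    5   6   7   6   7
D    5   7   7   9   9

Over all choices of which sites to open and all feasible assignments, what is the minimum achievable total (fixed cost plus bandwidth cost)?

Open {A, C}; cheapest assignment that respects the capacities:
  A (cap 13, load 12): R-α, R-δ — cost 10×3 + 2×2 = 34
  C (cap 19, load 16): R-β, R-γ, R-ε — cost 6×6 + 7×7 + 3×7 = 106
  Shipping 140, fixed 252 → total 392.
  Any other capacity-feasible assignment to {A, C} ships for at least 140.
Compare {A, B}: its best feasible assignment gives total 400.
Compare {B, C}: its best feasible assignment gives total 482.
Every other set of open sites that can feasibly serve all demand totals ≥ 400 even under its best assignment. Minimum: 392.

392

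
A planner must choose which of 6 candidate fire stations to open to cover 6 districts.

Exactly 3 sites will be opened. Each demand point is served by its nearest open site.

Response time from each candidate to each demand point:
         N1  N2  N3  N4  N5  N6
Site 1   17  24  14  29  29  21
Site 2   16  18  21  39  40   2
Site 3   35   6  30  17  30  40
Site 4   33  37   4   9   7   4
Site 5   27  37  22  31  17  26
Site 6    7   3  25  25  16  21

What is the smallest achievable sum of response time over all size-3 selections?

32

Open {Site 2, Site 4, Site 6}.
  N1→Site 6 7, N2→Site 6 3, N3→Site 4 4, N4→Site 4 9, N5→Site 4 7, N6→Site 2 2  ⇒ total 32.
Compare {Site 1, Site 4, Site 6}: total 34.
Compare {Site 3, Site 4, Site 6}: total 34.
No size-3 selection does better; minimum is 32.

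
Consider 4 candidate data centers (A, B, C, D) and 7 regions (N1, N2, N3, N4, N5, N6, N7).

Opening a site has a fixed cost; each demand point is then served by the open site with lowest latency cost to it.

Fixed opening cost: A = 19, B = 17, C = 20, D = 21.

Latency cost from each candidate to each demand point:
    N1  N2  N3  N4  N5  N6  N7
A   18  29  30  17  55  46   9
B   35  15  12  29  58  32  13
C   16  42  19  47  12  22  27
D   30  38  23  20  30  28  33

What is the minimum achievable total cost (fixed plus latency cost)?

Open {B, C}: assign each demand point to its cheapest open site.
  N1→C 16, N2→B 15, N3→B 12, N4→B 29, N5→C 12, N6→C 22, N7→B 13
  latency cost 119, fixed 37 → total 156.
Compare {A, B, C}: latency cost 103 + fixed 56 = 159.
Compare {A, C}: latency cost 124 + fixed 39 = 163.
Compare {B, C, D}: latency cost 110 + fixed 58 = 168.
All other subsets cost ≥ 159. Minimum total cost: 156.

156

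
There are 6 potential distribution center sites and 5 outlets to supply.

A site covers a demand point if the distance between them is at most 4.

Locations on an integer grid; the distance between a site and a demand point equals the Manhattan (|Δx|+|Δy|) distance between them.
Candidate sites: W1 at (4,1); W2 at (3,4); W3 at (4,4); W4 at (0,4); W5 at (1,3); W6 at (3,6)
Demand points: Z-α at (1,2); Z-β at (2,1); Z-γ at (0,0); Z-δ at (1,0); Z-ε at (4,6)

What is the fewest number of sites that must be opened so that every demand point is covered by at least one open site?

2

Coverage sets (demand points within 4 of each site):
  W1: {Z-α, Z-β, Z-δ}
  W2: {Z-α, Z-β, Z-ε}
  W3: {Z-ε}
  W4: {Z-α, Z-γ}
  W5: {Z-α, Z-β, Z-γ, Z-δ}
  W6: {Z-ε}
No single site covers all 5 demand points.
But {W2, W5} covers everything, so the minimum is 2.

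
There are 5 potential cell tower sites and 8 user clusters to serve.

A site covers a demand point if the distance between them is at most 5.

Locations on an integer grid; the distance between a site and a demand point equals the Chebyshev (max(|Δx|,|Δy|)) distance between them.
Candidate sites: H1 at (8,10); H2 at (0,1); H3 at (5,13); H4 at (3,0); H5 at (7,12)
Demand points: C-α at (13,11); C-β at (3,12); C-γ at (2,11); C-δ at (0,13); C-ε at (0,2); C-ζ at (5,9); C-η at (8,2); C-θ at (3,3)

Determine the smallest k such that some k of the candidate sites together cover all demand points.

3

Coverage sets (demand points within 5 of each site):
  H1: {C-α, C-β, C-ζ}
  H2: {C-ε, C-θ}
  H3: {C-β, C-γ, C-δ, C-ζ}
  H4: {C-ε, C-η, C-θ}
  H5: {C-β, C-γ, C-ζ}
No 2 sites suffice: every size-2 union leaves at least one demand point uncovered.
But {H1, H3, H4} covers everything, so the minimum is 3.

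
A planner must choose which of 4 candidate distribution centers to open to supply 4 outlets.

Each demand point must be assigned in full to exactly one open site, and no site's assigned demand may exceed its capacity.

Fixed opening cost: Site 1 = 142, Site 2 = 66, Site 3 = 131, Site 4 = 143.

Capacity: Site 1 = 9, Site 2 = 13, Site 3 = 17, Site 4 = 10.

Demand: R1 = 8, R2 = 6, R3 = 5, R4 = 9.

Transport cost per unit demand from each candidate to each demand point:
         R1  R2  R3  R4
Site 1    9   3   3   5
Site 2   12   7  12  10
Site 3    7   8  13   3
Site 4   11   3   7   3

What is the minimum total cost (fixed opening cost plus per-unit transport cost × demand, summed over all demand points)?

382

Open {Site 2, Site 3}; cheapest assignment that respects the capacities:
  Site 2 (cap 13, load 11): R2, R3 — cost 6×7 + 5×12 = 102
  Site 3 (cap 17, load 17): R1, R4 — cost 8×7 + 9×3 = 83
  Shipping 185, fixed 197 → total 382.
  Any other capacity-feasible assignment to {Site 2, Site 3} ships for at least 185.
Compare {Site 1, Site 2, Site 3}: its best feasible assignment gives total 479.
Compare {Site 2, Site 3, Site 4}: its best feasible assignment gives total 500.
Every other set of open sites that can feasibly serve all demand totals ≥ 479 even under its best assignment. Minimum: 382.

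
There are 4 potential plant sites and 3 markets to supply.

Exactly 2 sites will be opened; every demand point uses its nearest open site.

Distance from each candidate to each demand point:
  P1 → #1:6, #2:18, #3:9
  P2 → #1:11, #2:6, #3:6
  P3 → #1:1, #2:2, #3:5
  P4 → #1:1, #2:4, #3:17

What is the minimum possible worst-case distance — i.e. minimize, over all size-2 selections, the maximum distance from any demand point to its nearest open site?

Open {P1, P3}.
  Farthest demand point is #3 at distance 5 (to P3); all others are ≤ 5.
With {P2, P3} the worst case is 5.
With {P3, P4} the worst case is 5.
No size-2 selection achieves below 5.

5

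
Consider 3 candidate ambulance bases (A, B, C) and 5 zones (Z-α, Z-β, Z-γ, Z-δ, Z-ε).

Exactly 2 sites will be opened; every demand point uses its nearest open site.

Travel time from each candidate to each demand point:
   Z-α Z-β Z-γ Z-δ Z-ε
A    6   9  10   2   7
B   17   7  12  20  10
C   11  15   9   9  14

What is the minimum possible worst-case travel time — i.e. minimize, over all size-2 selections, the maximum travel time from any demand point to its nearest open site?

Open {A, C}.
  Farthest demand point is Z-β at travel time 9 (to A); all others are ≤ 9.
With {A, B} the worst case is 10.
With {B, C} the worst case is 11.
No size-2 selection achieves below 9.

9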